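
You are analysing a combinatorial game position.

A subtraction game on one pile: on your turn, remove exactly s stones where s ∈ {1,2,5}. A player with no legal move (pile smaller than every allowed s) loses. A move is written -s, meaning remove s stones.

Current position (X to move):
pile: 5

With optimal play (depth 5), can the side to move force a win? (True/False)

X winning at [5]: True

[5] X move#1: -1:-1/4, -2:+1/3*, -5:+1/0
[3] O move#2: -1:-1/2*, -2:-1/1
[2] X move#3: -1:-1/1, -2:+1/0*
[0] end (terminal -1, O#4); searched 5 to 5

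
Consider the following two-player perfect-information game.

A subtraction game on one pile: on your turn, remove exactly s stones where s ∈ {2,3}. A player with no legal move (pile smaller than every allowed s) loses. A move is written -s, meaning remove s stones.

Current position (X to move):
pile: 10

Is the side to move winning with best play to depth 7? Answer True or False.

X winning at [10]: False

ply 1, X at 10 | -2=-1→8*; -3=-1→7
ply 2, O at 8 | -2=+1→6*; -3=+1→5
ply 3, X at 6 | -2=-1→4*; -3=-1→3
ply 4, O at 4 | -2=-1→2; -3=+1→1*
ply 5: 1 is terminal -1 (X); from 10 depth 7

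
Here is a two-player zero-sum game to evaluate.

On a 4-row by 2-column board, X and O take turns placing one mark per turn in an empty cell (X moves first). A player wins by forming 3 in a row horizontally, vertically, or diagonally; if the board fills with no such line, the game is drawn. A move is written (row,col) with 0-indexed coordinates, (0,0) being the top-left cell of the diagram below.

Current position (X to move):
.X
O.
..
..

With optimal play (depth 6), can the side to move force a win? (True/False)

X winning at [.X/O./../..]: False

[.X/O./../..] X move#1: (0,0):+0/XX/O./../..*, (1,1):+0/.X/OX/../.., (2,0):+0/.X/O./X./.., (2,1):+0/.X/O./.X/.., (3,0):+0/.X/O./../X., (3,1):-1/.X/O./../.X
[XX/O./../..] O move#2: (1,1):+0/XX/OO/../..*, (2,0):+0/XX/O./O./.., (2,1):+0/XX/O./.O/.., (3,0):+0/XX/O./../O., (3,1):+0/XX/O./../.O
[XX/OO/../..] X move#3: (2,0):+0/XX/OO/X./..*, (2,1):+0/XX/OO/.X/.., (3,0):+0/XX/OO/../X., (3,1):+0/XX/OO/../.X
[XX/OO/X./..] O move#4: (2,1):+0/XX/OO/XO/..*, (3,0):+0/XX/OO/X./O., (3,1):+0/XX/OO/X./.O
[XX/OO/XO/..] X move#5: (3,0):-1/XX/OO/XO/X., (3,1):+0/XX/OO/XO/.X*
[XX/OO/XO/.X] O move#6: (3,0):+0/XX/OO/XO/OX*
[XX/OO/XO/OX] end (terminal +0, X#7); searched .X/O./../.. to 6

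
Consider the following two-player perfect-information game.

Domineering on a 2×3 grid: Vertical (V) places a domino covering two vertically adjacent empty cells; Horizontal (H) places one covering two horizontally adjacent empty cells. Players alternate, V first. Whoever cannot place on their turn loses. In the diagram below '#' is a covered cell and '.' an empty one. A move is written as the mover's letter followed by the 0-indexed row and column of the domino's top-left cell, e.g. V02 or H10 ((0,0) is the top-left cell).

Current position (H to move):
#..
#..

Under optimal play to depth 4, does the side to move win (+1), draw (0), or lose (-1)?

value(#../#.., H) = +1

p1 H@[#../#..]: H01[###/#..]+1* H11[#../###]+1
p2 V@[###/#..] terminal -1; root [#../#..] d4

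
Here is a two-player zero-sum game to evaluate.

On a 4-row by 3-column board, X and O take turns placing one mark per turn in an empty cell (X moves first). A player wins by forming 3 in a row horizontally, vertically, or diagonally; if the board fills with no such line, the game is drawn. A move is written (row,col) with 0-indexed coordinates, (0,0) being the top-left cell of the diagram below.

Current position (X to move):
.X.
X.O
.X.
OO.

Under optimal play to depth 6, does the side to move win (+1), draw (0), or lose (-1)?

p1 X@[.X./X.O/.X./OO.]: (0,0)[XX./X.O/.X./OO.]-1 (0,2)[.XX/X.O/.X./OO.]-1 (1,1)[.X./XXO/.X./OO.]+1* (2,0)[.X./X.O/XX./OO.]-1 (2,2)[.X./X.O/.XX/OO.]-1 (3,2)[.X./X.O/.X./OOX]+1
p2 O@[.X./XXO/.X./OO.] terminal -1; root [.X./X.O/.X./OO.] d6

value(.X./X.O/.X./OO., X) = +1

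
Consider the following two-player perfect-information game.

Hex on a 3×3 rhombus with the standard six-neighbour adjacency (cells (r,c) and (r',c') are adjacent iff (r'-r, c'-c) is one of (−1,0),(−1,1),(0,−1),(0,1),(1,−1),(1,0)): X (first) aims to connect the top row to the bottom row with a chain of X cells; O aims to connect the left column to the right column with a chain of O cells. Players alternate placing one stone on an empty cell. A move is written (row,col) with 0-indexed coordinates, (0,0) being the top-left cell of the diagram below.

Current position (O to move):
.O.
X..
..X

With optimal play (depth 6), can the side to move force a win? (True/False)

ply 1, O at .O./X../..X | (0,0)=-1→OO./X../..X; (0,2)=-1→.OO/X../..X; (1,1)=+1→.O./XO./..X*; (1,2)=-1→.O./X.O/..X; (2,0)=-1→.O./X../O.X; (2,1)=-1→.O./X../.OX
ply 2, X at .O./XO./..X | (0,0)=-1→XO./XO./..X*; (0,2)=-1→.OX/XO./..X; (1,2)=-1→.O./XOX/..X; (2,0)=-1→.O./XO./X.X; (2,1)=-1→.O./XO./.XX
ply 3, O at XO./XO./..X | (0,2)=-1→XOO/XO./..X; (1,2)=-1→XO./XOO/..X; (2,0)=+1→XO./XO./O.X*; (2,1)=-1→XO./XO./.OX
ply 4, X at XO./XO./O.X | (0,2)=-1→XOX/XO./O.X*; (1,2)=-1→XO./XOX/O.X; (2,1)=-1→XO./XO./OXX
ply 5, O at XOX/XO./O.X | (1,2)=+1→XOX/XOO/O.X*; (2,1)=-1→XOX/XO./OOX
ply 6: XOX/XOO/O.X is terminal -1 (X); from .O./X../..X depth 6

O winning at [.O./X../..X]: True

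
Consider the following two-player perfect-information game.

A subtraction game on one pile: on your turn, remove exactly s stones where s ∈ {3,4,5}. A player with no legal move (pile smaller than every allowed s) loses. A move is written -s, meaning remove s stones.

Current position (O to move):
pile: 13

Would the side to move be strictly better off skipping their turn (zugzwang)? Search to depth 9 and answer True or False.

zugzwang(13, O) = False

p1 O@[13]: -3[10]+1* -4[9]+1 -5[8]+1
p2 X@[10]: -3[7]-1* -4[6]-1 -5[5]-1
p3 O@[7]: -3[4]-1 -4[3]-1 -5[2]+1*
p4 X@[2] terminal -1; root [13] d9
pass branch (X moves first from the same position):
  | p1 X@[13]: -3[10]+1* -4[9]+1 -5[8]+1
  | p2 O@[10]: -3[7]-1* -4[6]-1 -5[5]-1
  | p3 X@[7]: -3[4]-1 -4[3]-1 -5[2]+1*
  | p4 O@[2] terminal -1; root [13] d9
O moving scores +1; O passing scores -1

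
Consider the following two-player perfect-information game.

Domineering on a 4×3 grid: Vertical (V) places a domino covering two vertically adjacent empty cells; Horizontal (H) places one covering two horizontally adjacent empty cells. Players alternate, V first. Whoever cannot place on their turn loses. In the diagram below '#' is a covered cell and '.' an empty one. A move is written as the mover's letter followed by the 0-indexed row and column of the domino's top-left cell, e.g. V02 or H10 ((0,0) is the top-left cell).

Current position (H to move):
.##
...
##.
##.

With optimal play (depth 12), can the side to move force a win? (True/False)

[.##/.../##./##.] H move#1: H10:-1/.##/##./##./##.*, H11:-1/.##/.##/##./##.
[.##/##./##./##.] V move#2: V12:+1/.##/###/###/##.*, V22:+1/.##/##./###/###
[.##/###/###/##.] end (terminal -1, H#3); searched .##/.../##./##. to 12

H winning at [.##/.../##./##.]: False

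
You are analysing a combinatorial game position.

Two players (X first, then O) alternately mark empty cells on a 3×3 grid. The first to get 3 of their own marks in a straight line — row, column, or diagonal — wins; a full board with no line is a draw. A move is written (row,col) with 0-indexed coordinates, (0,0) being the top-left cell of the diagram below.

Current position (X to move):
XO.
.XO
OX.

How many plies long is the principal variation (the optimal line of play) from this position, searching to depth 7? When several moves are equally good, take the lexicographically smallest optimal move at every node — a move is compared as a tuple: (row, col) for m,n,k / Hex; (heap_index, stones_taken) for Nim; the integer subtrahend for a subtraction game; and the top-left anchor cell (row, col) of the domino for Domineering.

ply 1, X at XO./.XO/OX. | (0,2)=+0→XOX/.XO/OX.; (1,0)=+0→XO./XXO/OX.; (2,2)=+1→XO./.XO/OXX*
ply 2: XO./.XO/OXX is terminal -1 (O); from XO./.XO/OX. depth 7

PV length from [XO./.XO/OX.]: 1 ply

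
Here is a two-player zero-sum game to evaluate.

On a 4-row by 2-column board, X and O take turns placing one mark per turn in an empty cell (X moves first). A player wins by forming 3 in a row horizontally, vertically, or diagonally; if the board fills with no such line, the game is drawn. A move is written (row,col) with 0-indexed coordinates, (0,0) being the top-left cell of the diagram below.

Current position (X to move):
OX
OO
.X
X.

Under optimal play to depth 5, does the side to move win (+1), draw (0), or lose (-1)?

value(OX/OO/.X/X., X) = 0

[OX/OO/.X/X.] X move#1: (2,0):+0/OX/OO/XX/X.*, (3,1):-1/OX/OO/.X/XX
[OX/OO/XX/X.] O move#2: (3,1):+0/OX/OO/XX/XO*
[OX/OO/XX/XO] end (terminal +0, X#3); searched OX/OO/.X/X. to 5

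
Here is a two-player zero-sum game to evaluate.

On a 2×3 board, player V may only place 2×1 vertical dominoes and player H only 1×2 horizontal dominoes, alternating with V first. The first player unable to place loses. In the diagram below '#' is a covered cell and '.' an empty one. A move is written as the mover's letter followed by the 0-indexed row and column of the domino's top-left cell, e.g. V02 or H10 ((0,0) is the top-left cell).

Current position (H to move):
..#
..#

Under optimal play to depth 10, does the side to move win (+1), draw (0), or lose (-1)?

value(..#/..#, H) = +1

[..#/..#] H move#1: H00:+1/###/..#*, H10:+1/..#/###
[###/..#] end (terminal -1, V#2); searched ..#/..# to 10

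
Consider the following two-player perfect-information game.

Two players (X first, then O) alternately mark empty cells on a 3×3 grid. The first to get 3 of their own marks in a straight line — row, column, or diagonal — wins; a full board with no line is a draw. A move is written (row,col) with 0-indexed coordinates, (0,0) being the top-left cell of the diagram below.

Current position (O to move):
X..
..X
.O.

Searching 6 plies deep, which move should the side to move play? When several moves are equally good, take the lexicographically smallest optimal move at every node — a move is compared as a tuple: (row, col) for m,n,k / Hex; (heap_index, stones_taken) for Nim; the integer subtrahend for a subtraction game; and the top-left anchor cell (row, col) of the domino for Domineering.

ply 1, O at X../..X/.O. | (0,1)=-1→XO./..X/.O.; (0,2)=-1→X.O/..X/.O.; (1,0)=-1→X../O.X/.O.; (1,1)=+0→X../.OX/.O.*; (2,0)=-1→X../..X/OO.; (2,2)=-1→X../..X/.OO
ply 2, X at X../.OX/.O. | (0,1)=+0→XX./.OX/.O.*; (0,2)=-1→X.X/.OX/.O.; (1,0)=-1→X../XOX/.O.; (2,0)=-1→X../.OX/XO.; (2,2)=-1→X../.OX/.OX
ply 3, O at XX./.OX/.O. | (0,2)=+0→XXO/.OX/.O.*; (1,0)=-1→XX./OOX/.O.; (2,0)=-1→XX./.OX/OO.; (2,2)=-1→XX./.OX/.OO
ply 4, X at XXO/.OX/.O. | (1,0)=-1→XXO/XOX/.O.; (2,0)=+0→XXO/.OX/XO.*; (2,2)=-1→XXO/.OX/.OX
ply 5, O at XXO/.OX/XO. | (1,0)=+0→XXO/OOX/XO.*; (2,2)=-1→XXO/.OX/XOO
ply 6, X at XXO/OOX/XO. | (2,2)=+0→XXO/OOX/XOX*
ply 7: XXO/OOX/XOX is terminal +0 (O); from X../..X/.O. depth 6

O's best at [X../..X/.O.]: (1,1)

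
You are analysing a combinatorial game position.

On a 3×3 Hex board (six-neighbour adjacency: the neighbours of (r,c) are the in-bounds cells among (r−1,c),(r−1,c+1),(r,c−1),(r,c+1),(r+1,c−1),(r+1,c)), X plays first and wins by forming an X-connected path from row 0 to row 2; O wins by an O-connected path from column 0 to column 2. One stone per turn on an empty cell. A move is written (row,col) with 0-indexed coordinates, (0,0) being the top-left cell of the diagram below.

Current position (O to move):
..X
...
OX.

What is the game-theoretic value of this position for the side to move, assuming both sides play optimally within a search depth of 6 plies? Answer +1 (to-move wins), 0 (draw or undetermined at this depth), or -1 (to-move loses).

ply 1, O at ..X/.../OX. | (0,0)=-1→O.X/.../OX.*; (0,1)=-1→.OX/.../OX.; (1,0)=-1→..X/O../OX.; (1,1)=-1→..X/.O./OX.; (1,2)=-1→..X/..O/OX.; (2,2)=-1→..X/.../OXO
ply 2, X at O.X/.../OX. | (0,1)=+1→OXX/.../OX.*; (1,0)=+1→O.X/X../OX.; (1,1)=+1→O.X/.X./OX.; (1,2)=+1→O.X/..X/OX.; (2,2)=+1→O.X/.../OXX
ply 3, O at OXX/.../OX. | (1,0)=-1→OXX/O../OX.*; (1,1)=-1→OXX/.O./OX.; (1,2)=-1→OXX/..O/OX.; (2,2)=-1→OXX/.../OXO
ply 4, X at OXX/O../OX. | (1,1)=+1→OXX/OX./OX.*; (1,2)=+1→OXX/O.X/OX.; (2,2)=+1→OXX/O../OXX
ply 5: OXX/OX./OX. is terminal -1 (O); from ..X/.../OX. depth 6

value(..X/.../OX., O) = -1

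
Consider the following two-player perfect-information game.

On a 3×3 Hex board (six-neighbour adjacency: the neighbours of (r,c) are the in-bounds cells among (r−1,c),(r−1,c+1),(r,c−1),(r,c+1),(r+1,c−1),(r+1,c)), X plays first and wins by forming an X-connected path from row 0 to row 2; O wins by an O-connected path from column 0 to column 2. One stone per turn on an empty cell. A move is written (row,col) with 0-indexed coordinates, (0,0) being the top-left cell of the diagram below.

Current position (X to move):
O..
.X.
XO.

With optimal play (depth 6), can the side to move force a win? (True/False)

X winning at [O../.X./XO.]: True

[O../.X./XO.] X move#1: (0,1):+1/OX./.X./XO.*, (0,2):+1/O.X/.X./XO., (1,0):+1/O../XX./XO., (1,2):+1/O../.XX/XO., (2,2):+1/O../.X./XOX
[OX./.X./XO.] end (terminal -1, O#2); searched O../.X./XO. to 6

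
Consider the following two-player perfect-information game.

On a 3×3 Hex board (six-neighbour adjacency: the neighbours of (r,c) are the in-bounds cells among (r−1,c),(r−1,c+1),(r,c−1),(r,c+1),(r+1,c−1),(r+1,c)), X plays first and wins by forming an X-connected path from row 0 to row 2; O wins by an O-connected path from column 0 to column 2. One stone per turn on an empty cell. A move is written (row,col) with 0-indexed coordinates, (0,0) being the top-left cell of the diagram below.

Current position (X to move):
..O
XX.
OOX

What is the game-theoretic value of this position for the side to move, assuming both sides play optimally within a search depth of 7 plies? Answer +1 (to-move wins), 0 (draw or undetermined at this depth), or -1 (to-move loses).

value(..O/XX./OOX, X) = +1

p1 X@[..O/XX./OOX]: (0,0)[X.O/XX./OOX]-1 (0,1)[.XO/XX./OOX]-1 (1,2)[..O/XXX/OOX]+1*
p2 O@[..O/XXX/OOX]: (0,0)[O.O/XXX/OOX]-1* (0,1)[.OO/XXX/OOX]-1
p3 X@[O.O/XXX/OOX]: (0,1)[OXO/XXX/OOX]+1*
p4 O@[OXO/XXX/OOX] terminal -1; root [..O/XX./OOX] d7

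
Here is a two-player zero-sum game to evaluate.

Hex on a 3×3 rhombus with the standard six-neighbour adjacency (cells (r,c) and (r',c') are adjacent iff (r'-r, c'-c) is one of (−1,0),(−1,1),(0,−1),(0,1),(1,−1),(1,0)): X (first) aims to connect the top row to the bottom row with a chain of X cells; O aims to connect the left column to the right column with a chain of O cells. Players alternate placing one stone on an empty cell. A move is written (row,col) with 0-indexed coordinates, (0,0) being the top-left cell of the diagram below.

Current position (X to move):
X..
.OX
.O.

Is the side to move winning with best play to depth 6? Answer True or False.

X winning at [X../.OX/.O.]: False

ply 1, X at X../.OX/.O. | (0,1)=-1→XX./.OX/.O.*; (0,2)=-1→X.X/.OX/.O.; (1,0)=-1→X../XOX/.O.; (2,0)=-1→X../.OX/XO.; (2,2)=-1→X../.OX/.OX
ply 2, O at XX./.OX/.O. | (0,2)=+1→XXO/.OX/.O.*; (1,0)=+1→XX./OOX/.O.; (2,0)=+1→XX./.OX/OO.; (2,2)=+1→XX./.OX/.OO
ply 3, X at XXO/.OX/.O. | (1,0)=-1→XXO/XOX/.O.*; (2,0)=-1→XXO/.OX/XO.; (2,2)=-1→XXO/.OX/.OX
ply 4, O at XXO/XOX/.O. | (2,0)=+1→XXO/XOX/OO.*; (2,2)=-1→XXO/XOX/.OO
ply 5: XXO/XOX/OO. is terminal -1 (X); from X../.OX/.O. depth 6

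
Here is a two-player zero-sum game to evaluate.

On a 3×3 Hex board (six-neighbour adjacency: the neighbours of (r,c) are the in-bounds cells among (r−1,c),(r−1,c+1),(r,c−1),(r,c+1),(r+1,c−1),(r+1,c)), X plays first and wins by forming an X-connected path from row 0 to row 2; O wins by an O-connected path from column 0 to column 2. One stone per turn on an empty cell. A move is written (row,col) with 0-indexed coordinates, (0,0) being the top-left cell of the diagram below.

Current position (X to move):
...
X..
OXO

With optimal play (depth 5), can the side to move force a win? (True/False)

[.../X../OXO] X move#1: (0,0):-1/X../X../OXO, (0,1):-1/.X./X../OXO, (0,2):+1/..X/X../OXO*, (1,1):+1/.../XX./OXO, (1,2):+1/.../X.X/OXO
[..X/X../OXO] O move#2: (0,0):-1/O.X/X../OXO*, (0,1):-1/.OX/X../OXO, (1,1):-1/..X/XO./OXO, (1,2):-1/..X/X.O/OXO
[O.X/X../OXO] X move#3: (0,1):+1/OXX/X../OXO*, (1,1):+1/O.X/XX./OXO, (1,2):+1/O.X/X.X/OXO
[OXX/X../OXO] O move#4: (1,1):-1/OXX/XO./OXO*, (1,2):-1/OXX/X.O/OXO
[OXX/XO./OXO] X move#5: (1,2):+1/OXX/XOX/OXO*
[OXX/XOX/OXO] end (terminal -1, O#6); searched .../X../OXO to 5

X winning at [.../X../OXO]: True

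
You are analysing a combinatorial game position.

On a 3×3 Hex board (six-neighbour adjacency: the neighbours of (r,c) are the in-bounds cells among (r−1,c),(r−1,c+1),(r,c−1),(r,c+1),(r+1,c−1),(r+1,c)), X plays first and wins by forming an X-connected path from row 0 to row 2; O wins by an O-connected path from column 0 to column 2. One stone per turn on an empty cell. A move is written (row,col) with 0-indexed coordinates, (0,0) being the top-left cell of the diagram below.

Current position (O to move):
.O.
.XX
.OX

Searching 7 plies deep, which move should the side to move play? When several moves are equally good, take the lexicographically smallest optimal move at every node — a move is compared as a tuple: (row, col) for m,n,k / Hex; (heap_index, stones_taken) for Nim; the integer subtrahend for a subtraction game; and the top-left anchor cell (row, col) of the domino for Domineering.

p1 O@[.O./.XX/.OX]: (0,0)[OO./.XX/.OX]-1 (0,2)[.OO/.XX/.OX]+1* (1,0)[.O./OXX/.OX]-1 (2,0)[.O./.XX/OOX]-1
p2 X@[.OO/.XX/.OX]: (0,0)[XOO/.XX/.OX]-1* (1,0)[.OO/XXX/.OX]-1 (2,0)[.OO/.XX/XOX]-1
p3 O@[XOO/.XX/.OX]: (1,0)[XOO/OXX/.OX]+1* (2,0)[XOO/.XX/OOX]-1
p4 X@[XOO/OXX/.OX] terminal -1; root [.O./.XX/.OX] d7

O's best at [.O./.XX/.OX]: (0,2)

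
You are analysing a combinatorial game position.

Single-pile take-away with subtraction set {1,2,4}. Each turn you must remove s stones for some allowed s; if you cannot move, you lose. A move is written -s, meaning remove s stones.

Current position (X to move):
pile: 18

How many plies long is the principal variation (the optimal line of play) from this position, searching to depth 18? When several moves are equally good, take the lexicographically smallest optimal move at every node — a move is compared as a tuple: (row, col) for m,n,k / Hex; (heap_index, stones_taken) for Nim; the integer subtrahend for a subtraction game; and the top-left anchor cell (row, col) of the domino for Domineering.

PV length from [18]: 12 plies

ply 1, X at 18 | -1=-1→17*; -2=-1→16; -4=-1→14
ply 2, O at 17 | -1=-1→16; -2=+1→15*; -4=-1→13
ply 3, X at 15 | -1=-1→14*; -2=-1→13; -4=-1→11
ply 4, O at 14 | -1=-1→13; -2=+1→12*; -4=-1→10
ply 5, X at 12 | -1=-1→11*; -2=-1→10; -4=-1→8
ply 6, O at 11 | -1=-1→10; -2=+1→9*; -4=-1→7
ply 7, X at 9 | -1=-1→8*; -2=-1→7; -4=-1→5
ply 8, O at 8 | -1=-1→7; -2=+1→6*; -4=-1→4
ply 9, X at 6 | -1=-1→5*; -2=-1→4; -4=-1→2
ply 10, O at 5 | -1=-1→4; -2=+1→3*; -4=-1→1
ply 11, X at 3 | -1=-1→2*; -2=-1→1
ply 12, O at 2 | -1=-1→1; -2=+1→0*
ply 13: 0 is terminal -1 (X); from 18 depth 18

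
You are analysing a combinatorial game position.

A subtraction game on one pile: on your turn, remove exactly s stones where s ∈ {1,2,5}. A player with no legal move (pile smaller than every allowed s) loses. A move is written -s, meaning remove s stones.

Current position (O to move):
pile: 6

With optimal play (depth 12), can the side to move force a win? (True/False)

O winning at [6]: False

ply 1, O at 6 | -1=-1→5*; -2=-1→4; -5=-1→1
ply 2, X at 5 | -1=-1→4; -2=+1→3*; -5=+1→0
ply 3, O at 3 | -1=-1→2*; -2=-1→1
ply 4, X at 2 | -1=-1→1; -2=+1→0*
ply 5: 0 is terminal -1 (O); from 6 depth 12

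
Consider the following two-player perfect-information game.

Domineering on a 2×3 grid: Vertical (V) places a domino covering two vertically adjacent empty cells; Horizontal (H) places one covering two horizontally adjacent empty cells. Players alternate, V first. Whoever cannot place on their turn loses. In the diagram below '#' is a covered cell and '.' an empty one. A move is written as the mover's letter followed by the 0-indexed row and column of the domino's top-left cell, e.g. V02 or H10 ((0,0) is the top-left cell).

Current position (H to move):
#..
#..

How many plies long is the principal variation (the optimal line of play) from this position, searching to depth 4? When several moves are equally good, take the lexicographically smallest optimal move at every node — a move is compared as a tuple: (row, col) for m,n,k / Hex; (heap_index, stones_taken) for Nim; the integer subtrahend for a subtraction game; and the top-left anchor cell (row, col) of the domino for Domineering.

ply 1, H at #../#.. | H01=+1→###/#..*; H11=+1→#../###
ply 2: ###/#.. is terminal -1 (V); from #../#.. depth 4

PV length from [#../#..]: 1 ply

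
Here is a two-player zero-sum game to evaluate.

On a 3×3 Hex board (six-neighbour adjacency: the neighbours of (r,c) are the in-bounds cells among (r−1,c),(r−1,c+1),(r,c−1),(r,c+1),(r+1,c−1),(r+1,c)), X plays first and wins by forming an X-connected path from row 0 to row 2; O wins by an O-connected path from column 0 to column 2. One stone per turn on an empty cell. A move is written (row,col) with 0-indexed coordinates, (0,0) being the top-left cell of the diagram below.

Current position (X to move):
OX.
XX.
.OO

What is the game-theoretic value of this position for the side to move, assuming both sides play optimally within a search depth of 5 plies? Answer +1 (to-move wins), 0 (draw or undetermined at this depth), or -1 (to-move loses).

value(OX./XX./.OO, X) = +1

ply 1, X at OX./XX./.OO | (0,2)=-1→OXX/XX./.OO; (1,2)=-1→OX./XXX/.OO; (2,0)=+1→OX./XX./XOO*
ply 2: OX./XX./XOO is terminal -1 (O); from OX./XX./.OO depth 5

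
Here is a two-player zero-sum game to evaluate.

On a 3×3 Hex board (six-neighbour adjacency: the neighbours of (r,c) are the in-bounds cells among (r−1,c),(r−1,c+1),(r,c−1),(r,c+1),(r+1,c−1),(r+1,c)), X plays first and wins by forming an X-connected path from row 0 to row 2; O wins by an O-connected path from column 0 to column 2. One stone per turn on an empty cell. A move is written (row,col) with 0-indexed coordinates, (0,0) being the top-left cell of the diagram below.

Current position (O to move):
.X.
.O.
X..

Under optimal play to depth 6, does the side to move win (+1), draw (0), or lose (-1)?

ply 1, O at .X./.O./X.. | (0,0)=-1→OX./.O./X..; (0,2)=-1→.XO/.O./X..; (1,0)=+1→.X./OO./X..*; (1,2)=-1→.X./.OO/X..; (2,1)=-1→.X./.O./XO.; (2,2)=-1→.X./.O./X.O
ply 2, X at .X./OO./X.. | (0,0)=-1→XX./OO./X..*; (0,2)=-1→.XX/OO./X..; (1,2)=-1→.X./OOX/X..; (2,1)=-1→.X./OO./XX.; (2,2)=-1→.X./OO./X.X
ply 3, O at XX./OO./X.. | (0,2)=+1→XXO/OO./X..*; (1,2)=+1→XX./OOO/X..; (2,1)=+1→XX./OO./XO.; (2,2)=+1→XX./OO./X.O
ply 4: XXO/OO./X.. is terminal -1 (X); from .X./.O./X.. depth 6

value(.X./.O./X.., O) = +1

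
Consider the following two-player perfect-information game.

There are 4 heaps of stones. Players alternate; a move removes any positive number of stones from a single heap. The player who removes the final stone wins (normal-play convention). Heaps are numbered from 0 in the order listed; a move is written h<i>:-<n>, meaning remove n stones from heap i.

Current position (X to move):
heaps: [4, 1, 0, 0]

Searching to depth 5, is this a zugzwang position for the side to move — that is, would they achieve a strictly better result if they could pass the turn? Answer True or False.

[(4,1,0,0)] X move#1: h0:-1:-1/(3,1,0,0), h0:-2:-1/(2,1,0,0), h0:-3:+1/(1,1,0,0)*, h0:-4:-1/(0,1,0,0), h1:-1:-1/(4,0,0,0)
[(1,1,0,0)] O move#2: h0:-1:-1/(0,1,0,0)*, h1:-1:-1/(1,0,0,0)
[(0,1,0,0)] X move#3: h1:-1:+1/(0,0,0,0)*
[(0,0,0,0)] end (terminal -1, O#4); searched (4,1,0,0) to 5
suppose X passes — search the same position with O to move:
pass> [(4,1,0,0)] O move#1: h0:-1:-1/(3,1,0,0), h0:-2:-1/(2,1,0,0), h0:-3:+1/(1,1,0,0)*, h0:-4:-1/(0,1,0,0), h1:-1:-1/(4,0,0,0)
pass> [(1,1,0,0)] X move#2: h0:-1:-1/(0,1,0,0)*, h1:-1:-1/(1,0,0,0)
pass> [(0,1,0,0)] O move#3: h1:-1:+1/(0,0,0,0)*
pass> [(0,0,0,0)] end (terminal -1, X#4); searched (4,1,0,0) to 5
for X: play +1, pass -1

zugzwang((4,1,0,0), X) = False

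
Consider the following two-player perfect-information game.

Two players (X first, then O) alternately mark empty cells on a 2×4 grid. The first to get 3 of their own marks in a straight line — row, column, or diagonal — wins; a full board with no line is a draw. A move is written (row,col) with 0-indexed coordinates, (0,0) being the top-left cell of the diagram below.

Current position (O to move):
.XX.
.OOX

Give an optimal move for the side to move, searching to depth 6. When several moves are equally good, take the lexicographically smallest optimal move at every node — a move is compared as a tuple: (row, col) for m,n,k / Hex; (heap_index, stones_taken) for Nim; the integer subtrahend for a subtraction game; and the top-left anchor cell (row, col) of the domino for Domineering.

[.XX./.OOX] O move#1: (0,0):-1/OXX./.OOX, (0,3):-1/.XXO/.OOX, (1,0):+1/.XX./OOOX*
[.XX./OOOX] end (terminal -1, X#2); searched .XX./.OOX to 6

O's best at [.XX./.OOX]: (1,0)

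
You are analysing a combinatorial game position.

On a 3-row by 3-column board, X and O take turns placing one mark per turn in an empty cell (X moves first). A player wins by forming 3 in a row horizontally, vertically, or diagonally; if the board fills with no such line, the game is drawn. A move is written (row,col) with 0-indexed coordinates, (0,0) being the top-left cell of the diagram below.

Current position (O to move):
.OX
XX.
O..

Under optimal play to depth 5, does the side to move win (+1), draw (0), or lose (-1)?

ply 1, O at .OX/XX./O.. | (0,0)=-1→OOX/XX./O..; (1,2)=+0→.OX/XXO/O..*; (2,1)=-1→.OX/XX./OO.; (2,2)=-1→.OX/XX./O.O
ply 2, X at .OX/XXO/O.. | (0,0)=+0→XOX/XXO/O..*; (2,1)=+0→.OX/XXO/OX.; (2,2)=+0→.OX/XXO/O.X
ply 3, O at XOX/XXO/O.. | (2,1)=-1→XOX/XXO/OO.; (2,2)=+0→XOX/XXO/O.O*
ply 4, X at XOX/XXO/O.O | (2,1)=+0→XOX/XXO/OXO*
ply 5: XOX/XXO/OXO is terminal +0 (O); from .OX/XX./O.. depth 5

value(.OX/XX./O.., O) = 0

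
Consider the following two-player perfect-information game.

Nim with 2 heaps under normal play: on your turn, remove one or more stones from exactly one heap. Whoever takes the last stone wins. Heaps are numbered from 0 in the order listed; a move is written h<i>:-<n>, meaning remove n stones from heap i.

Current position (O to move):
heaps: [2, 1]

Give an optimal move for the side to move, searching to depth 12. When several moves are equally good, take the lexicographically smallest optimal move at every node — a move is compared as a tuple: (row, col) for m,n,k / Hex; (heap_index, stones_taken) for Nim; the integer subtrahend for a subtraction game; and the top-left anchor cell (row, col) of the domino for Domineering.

ply 1, O at (2,1) | h0:-1=+1→(1,1)*; h0:-2=-1→(0,1); h1:-1=-1→(2,0)
ply 2, X at (1,1) | h0:-1=-1→(0,1)*; h1:-1=-1→(1,0)
ply 3, O at (0,1) | h1:-1=+1→(0,0)*
ply 4: (0,0) is terminal -1 (X); from (2,1) depth 12

O's best at [(2,1)]: h0:-1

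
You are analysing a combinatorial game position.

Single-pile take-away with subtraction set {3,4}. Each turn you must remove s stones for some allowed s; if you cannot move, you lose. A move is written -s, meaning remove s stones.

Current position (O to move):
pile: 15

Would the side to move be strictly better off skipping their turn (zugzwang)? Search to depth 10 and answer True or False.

[15] O move#1: -3:-1/12*, -4:-1/11
[12] X move#2: -3:+1/9*, -4:+1/8
[9] O move#3: -3:-1/6*, -4:-1/5
[6] X move#4: -3:-1/3, -4:+1/2*
[2] end (terminal -1, O#5); searched 15 to 10
if O skipped the turn, X would face:
~ [15] X move#1: -3:-1/12*, -4:-1/11
~ [12] O move#2: -3:+1/9*, -4:+1/8
~ [9] X move#3: -3:-1/6*, -4:-1/5
~ [6] O move#4: -3:-1/3, -4:+1/2*
~ [2] end (terminal -1, X#5); searched 15 to 10
compare (O): move=-1 vs pass=+1

zugzwang(15, O) = True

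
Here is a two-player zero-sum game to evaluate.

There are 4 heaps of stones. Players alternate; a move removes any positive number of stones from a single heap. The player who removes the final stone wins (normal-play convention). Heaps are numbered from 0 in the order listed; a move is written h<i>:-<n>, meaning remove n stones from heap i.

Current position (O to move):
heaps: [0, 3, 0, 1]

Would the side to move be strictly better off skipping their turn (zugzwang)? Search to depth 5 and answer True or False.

zugzwang((0,3,0,1), O) = False

p1 O@[(0,3,0,1)]: h1:-1[(0,2,0,1)]-1 h1:-2[(0,1,0,1)]+1* h1:-3[(0,0,0,1)]-1 h3:-1[(0,3,0,0)]-1
p2 X@[(0,1,0,1)]: h1:-1[(0,0,0,1)]-1* h3:-1[(0,1,0,0)]-1
p3 O@[(0,0,0,1)]: h3:-1[(0,0,0,0)]+1*
p4 X@[(0,0,0,0)] terminal -1; root [(0,3,0,1)] d5
pass branch (X moves first from the same position):
  | p1 X@[(0,3,0,1)]: h1:-1[(0,2,0,1)]-1 h1:-2[(0,1,0,1)]+1* h1:-3[(0,0,0,1)]-1 h3:-1[(0,3,0,0)]-1
  | p2 O@[(0,1,0,1)]: h1:-1[(0,0,0,1)]-1* h3:-1[(0,1,0,0)]-1
  | p3 X@[(0,0,0,1)]: h3:-1[(0,0,0,0)]+1*
  | p4 O@[(0,0,0,0)] terminal -1; root [(0,3,0,1)] d5
O moving scores +1; O passing scores -1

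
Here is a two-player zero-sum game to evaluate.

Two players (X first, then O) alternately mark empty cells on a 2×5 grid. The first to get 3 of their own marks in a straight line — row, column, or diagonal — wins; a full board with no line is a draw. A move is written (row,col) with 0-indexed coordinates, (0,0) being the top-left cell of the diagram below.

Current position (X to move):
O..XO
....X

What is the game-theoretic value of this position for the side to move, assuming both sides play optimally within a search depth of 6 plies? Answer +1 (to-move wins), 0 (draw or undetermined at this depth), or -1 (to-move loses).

value(O..XO/....X, X) = 0

p1 X@[O..XO/....X]: (0,1)[OX.XO/....X]+0* (0,2)[O.XXO/....X]+0 (1,0)[O..XO/X...X]+0 (1,1)[O..XO/.X..X]+0 (1,2)[O..XO/..X.X]+0 (1,3)[O..XO/...XX]+0
p2 O@[OX.XO/....X]: (0,2)[OXOXO/....X]+0* (1,0)[OX.XO/O...X]-1 (1,1)[OX.XO/.O..X]-1 (1,2)[OX.XO/..O.X]-1 (1,3)[OX.XO/...OX]-1
p3 X@[OXOXO/....X]: (1,0)[OXOXO/X...X]+0* (1,1)[OXOXO/.X..X]+0 (1,2)[OXOXO/..X.X]+0 (1,3)[OXOXO/...XX]+0
p4 O@[OXOXO/X...X]: (1,1)[OXOXO/XO..X]+0* (1,2)[OXOXO/X.O.X]+0 (1,3)[OXOXO/X..OX]+0
p5 X@[OXOXO/XO..X]: (1,2)[OXOXO/XOX.X]+0* (1,3)[OXOXO/XO.XX]+0
p6 O@[OXOXO/XOX.X]: (1,3)[OXOXO/XOXOX]+0*
p7 X@[OXOXO/XOXOX] terminal +0; root [O..XO/....X] d6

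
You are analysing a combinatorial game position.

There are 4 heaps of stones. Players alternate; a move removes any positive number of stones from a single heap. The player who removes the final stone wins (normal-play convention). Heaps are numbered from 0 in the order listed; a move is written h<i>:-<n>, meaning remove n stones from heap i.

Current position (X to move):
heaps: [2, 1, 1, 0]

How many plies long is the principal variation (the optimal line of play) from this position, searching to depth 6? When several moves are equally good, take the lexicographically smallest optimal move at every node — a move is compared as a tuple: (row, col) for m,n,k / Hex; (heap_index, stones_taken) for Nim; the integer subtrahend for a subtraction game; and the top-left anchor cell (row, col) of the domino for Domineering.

PV length from [(2,1,1,0)]: 3 plies

[(2,1,1,0)] X move#1: h0:-1:-1/(1,1,1,0), h0:-2:+1/(0,1,1,0)*, h1:-1:-1/(2,0,1,0), h2:-1:-1/(2,1,0,0)
[(0,1,1,0)] O move#2: h1:-1:-1/(0,0,1,0)*, h2:-1:-1/(0,1,0,0)
[(0,0,1,0)] X move#3: h2:-1:+1/(0,0,0,0)*
[(0,0,0,0)] end (terminal -1, O#4); searched (2,1,1,0) to 6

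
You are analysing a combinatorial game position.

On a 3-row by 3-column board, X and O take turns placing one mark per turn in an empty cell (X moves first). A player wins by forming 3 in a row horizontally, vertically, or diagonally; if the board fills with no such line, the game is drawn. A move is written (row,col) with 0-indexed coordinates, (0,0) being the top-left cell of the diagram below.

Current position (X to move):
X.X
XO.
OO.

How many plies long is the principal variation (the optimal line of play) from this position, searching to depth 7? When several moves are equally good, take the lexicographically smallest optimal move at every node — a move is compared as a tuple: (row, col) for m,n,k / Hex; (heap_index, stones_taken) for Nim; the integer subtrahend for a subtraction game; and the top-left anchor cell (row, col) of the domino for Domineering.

ply 1, X at X.X/XO./OO. | (0,1)=+1→XXX/XO./OO.*; (1,2)=-1→X.X/XOX/OO.; (2,2)=-1→X.X/XO./OOX
ply 2: XXX/XO./OO. is terminal -1 (O); from X.X/XO./OO. depth 7

PV length from [X.X/XO./OO.]: 1 ply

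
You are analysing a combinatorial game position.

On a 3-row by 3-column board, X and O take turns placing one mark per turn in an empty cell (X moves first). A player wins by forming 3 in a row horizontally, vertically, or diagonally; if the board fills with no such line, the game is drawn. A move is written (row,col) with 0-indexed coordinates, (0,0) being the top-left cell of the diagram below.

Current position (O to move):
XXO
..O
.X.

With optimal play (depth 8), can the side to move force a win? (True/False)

[XXO/..O/.X.] O move#1: (1,0):-1/XXO/O.O/.X., (1,1):+1/XXO/.OO/.X.*, (2,0):-1/XXO/..O/OX., (2,2):+1/XXO/..O/.XO
[XXO/.OO/.X.] X move#2: (1,0):-1/XXO/XOO/.X.*, (2,0):-1/XXO/.OO/XX., (2,2):-1/XXO/.OO/.XX
[XXO/XOO/.X.] O move#3: (2,0):+1/XXO/XOO/OX.*, (2,2):+1/XXO/XOO/.XO
[XXO/XOO/OX.] end (terminal -1, X#4); searched XXO/..O/.X. to 8

O winning at [XXO/..O/.X.]: True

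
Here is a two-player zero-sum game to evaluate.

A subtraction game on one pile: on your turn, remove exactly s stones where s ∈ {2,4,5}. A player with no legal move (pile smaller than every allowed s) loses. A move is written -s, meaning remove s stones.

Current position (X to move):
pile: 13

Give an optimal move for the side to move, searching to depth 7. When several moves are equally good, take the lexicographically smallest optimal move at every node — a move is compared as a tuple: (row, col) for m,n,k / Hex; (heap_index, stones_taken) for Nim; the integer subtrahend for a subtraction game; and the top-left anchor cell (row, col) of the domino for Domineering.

ply 1, X at 13 | -2=-1→11; -4=-1→9; -5=+1→8*
ply 2, O at 8 | -2=-1→6*; -4=-1→4; -5=-1→3
ply 3, X at 6 | -2=-1→4; -4=-1→2; -5=+1→1*
ply 4: 1 is terminal -1 (O); from 13 depth 7

X's best at [13]: -5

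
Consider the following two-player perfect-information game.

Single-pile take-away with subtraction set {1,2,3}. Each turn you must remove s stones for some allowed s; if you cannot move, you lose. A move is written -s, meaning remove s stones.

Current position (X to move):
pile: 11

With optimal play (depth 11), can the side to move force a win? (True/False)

ply 1, X at 11 | -1=-1→10; -2=-1→9; -3=+1→8*
ply 2, O at 8 | -1=-1→7*; -2=-1→6; -3=-1→5
ply 3, X at 7 | -1=-1→6; -2=-1→5; -3=+1→4*
ply 4, O at 4 | -1=-1→3*; -2=-1→2; -3=-1→1
ply 5, X at 3 | -1=-1→2; -2=-1→1; -3=+1→0*
ply 6: 0 is terminal -1 (O); from 11 depth 11

X winning at [11]: True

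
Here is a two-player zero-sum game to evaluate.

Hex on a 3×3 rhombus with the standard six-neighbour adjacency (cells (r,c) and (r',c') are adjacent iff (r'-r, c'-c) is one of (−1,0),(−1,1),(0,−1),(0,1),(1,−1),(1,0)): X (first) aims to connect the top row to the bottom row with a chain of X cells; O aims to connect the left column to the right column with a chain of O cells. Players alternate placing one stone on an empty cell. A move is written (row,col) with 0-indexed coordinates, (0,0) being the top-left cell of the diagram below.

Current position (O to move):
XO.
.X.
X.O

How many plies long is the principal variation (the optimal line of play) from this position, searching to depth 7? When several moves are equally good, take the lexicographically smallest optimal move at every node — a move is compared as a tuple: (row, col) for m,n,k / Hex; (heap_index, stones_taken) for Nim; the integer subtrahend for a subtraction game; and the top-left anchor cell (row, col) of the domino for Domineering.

PV length from [XO./.X./X.O]: 2 plies

p1 O@[XO./.X./X.O]: (0,2)[XOO/.X./X.O]-1* (1,0)[XO./OX./X.O]-1 (1,2)[XO./.XO/X.O]-1 (2,1)[XO./.X./XOO]-1
p2 X@[XOO/.X./X.O]: (1,0)[XOO/XX./X.O]+1* (1,2)[XOO/.XX/X.O]-1 (2,1)[XOO/.X./XXO]-1
p3 O@[XOO/XX./X.O] terminal -1; root [XO./.X./X.O] d7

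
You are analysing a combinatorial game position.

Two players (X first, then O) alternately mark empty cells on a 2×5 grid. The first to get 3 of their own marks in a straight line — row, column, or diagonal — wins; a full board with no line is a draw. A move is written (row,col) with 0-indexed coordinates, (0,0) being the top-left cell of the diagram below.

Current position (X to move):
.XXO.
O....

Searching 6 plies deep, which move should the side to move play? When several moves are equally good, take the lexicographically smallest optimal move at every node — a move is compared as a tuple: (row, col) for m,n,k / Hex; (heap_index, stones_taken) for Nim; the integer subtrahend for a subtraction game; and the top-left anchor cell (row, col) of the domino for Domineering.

X's best at [.XXO./O....]: (0,0)

[.XXO./O....] X move#1: (0,0):+1/XXXO./O....*, (0,4):+0/.XXOX/O...., (1,1):+0/.XXO./OX..., (1,2):+1/.XXO./O.X.., (1,3):+1/.XXO./O..X., (1,4):+0/.XXO./O...X
[XXXO./O....] end (terminal -1, O#2); searched .XXO./O.... to 6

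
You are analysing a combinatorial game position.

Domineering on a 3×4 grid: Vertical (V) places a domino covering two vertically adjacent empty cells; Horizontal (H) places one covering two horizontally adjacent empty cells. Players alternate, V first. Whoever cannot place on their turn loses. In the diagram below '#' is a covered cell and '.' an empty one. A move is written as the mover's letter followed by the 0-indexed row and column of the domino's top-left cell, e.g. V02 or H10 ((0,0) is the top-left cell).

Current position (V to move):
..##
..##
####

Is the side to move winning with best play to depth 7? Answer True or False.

V winning at [..##/..##/####]: True

[..##/..##/####] V move#1: V00:+1/#.##/#.##/####*, V01:+1/.###/.###/####
[#.##/#.##/####] end (terminal -1, H#2); searched ..##/..##/#### to 7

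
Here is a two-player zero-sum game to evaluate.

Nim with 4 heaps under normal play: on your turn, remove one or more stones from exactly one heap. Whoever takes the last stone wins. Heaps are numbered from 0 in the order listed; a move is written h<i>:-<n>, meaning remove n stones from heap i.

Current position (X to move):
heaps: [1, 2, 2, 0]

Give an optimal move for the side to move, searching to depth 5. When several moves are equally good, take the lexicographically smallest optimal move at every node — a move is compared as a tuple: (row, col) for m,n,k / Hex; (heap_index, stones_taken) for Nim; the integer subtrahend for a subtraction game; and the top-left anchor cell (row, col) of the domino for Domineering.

X's best at [(1,2,2,0)]: h0:-1

p1 X@[(1,2,2,0)]: h0:-1[(0,2,2,0)]+1* h1:-1[(1,1,2,0)]-1 h1:-2[(1,0,2,0)]-1 h2:-1[(1,2,1,0)]-1 h2:-2[(1,2,0,0)]-1
p2 O@[(0,2,2,0)]: h1:-1[(0,1,2,0)]-1* h1:-2[(0,0,2,0)]-1 h2:-1[(0,2,1,0)]-1 h2:-2[(0,2,0,0)]-1
p3 X@[(0,1,2,0)]: h1:-1[(0,0,2,0)]-1 h2:-1[(0,1,1,0)]+1* h2:-2[(0,1,0,0)]-1
p4 O@[(0,1,1,0)]: h1:-1[(0,0,1,0)]-1* h2:-1[(0,1,0,0)]-1
p5 X@[(0,0,1,0)]: h2:-1[(0,0,0,0)]+1*
p6 O@[(0,0,0,0)] terminal -1; root [(1,2,2,0)] d5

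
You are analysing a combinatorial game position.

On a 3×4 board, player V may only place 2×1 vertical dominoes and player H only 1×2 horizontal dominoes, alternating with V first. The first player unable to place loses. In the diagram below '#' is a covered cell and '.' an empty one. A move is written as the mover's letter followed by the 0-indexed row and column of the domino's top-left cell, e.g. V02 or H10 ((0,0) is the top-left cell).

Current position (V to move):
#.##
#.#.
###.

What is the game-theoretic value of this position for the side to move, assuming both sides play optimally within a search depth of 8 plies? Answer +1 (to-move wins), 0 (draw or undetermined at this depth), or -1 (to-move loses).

ply 1, V at #.##/#.#./###. | V01=+1→####/###./###.*; V13=+1→#.##/#.##/####
ply 2: ####/###./###. is terminal -1 (H); from #.##/#.#./###. depth 8

value(#.##/#.#./###., V) = +1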